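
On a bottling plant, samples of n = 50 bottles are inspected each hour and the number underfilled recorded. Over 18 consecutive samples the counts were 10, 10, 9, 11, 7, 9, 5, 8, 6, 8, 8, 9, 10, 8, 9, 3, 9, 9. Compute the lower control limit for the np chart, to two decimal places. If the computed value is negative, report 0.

0.36

p̄ = Σdᵢ / (k·n) = 148 / (18 × 50) = 0.16444
LCL = np̄ − 3·√(np̄(1−p̄)) = 8.2222 − 3 × 2.6211 = 0.3589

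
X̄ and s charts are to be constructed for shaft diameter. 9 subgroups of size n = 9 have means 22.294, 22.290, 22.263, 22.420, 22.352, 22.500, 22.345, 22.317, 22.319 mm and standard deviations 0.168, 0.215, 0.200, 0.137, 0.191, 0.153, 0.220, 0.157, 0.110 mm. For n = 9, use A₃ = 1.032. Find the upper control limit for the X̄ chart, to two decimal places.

22.52

X̄̄ = (22.294 + 22.290 + 22.263 + 22.420 + 22.352 + 22.500 + 22.345 + 22.317 + 22.319) / 9 = 22.3444
s̄ = (0.168 + 0.215 + 0.200 + 0.137 + 0.191 + 0.153 + 0.220 + 0.157 + 0.110) / 9 = 0.1723
UCL = X̄̄ + A₃·s̄ = 22.3444 + 1.032 × 0.1723 = 22.5223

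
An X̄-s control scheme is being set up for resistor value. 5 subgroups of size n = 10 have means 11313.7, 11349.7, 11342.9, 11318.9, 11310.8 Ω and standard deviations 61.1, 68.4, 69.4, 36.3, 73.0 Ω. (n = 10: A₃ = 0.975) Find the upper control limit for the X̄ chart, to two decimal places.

11387.30

X̄̄ = (11313.7 + 11349.7 + 11342.9 + 11318.9 + 11310.8) / 5 = 11327.2000
s̄ = (61.1 + 68.4 + 69.4 + 36.3 + 73.0) / 5 = 61.6400
UCL = X̄̄ + A₃·s̄ = 11327.2000 + 0.975 × 61.6400 = 11387.2990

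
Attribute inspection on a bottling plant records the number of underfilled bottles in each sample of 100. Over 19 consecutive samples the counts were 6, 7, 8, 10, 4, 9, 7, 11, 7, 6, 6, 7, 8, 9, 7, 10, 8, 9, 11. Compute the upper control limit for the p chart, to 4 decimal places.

p̄ = Σdᵢ / (k·n) = 150 / (19 × 100) = 0.07895
UCL = p̄ + 3·√(p̄(1−p̄)/n) = 0.07895 + 3 × √(0.07895×0.92105/100) = 0.07895 + 3 × 0.02697 = 0.15984

0.1598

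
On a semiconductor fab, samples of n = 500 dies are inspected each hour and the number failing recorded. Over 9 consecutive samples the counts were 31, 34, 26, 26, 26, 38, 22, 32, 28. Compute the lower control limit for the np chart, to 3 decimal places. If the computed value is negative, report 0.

13.486

p̄ = Σdᵢ / (k·n) = 263 / (9 × 500) = 0.05844
LCL = np̄ − 3·√(np̄(1−p̄)) = 29.2222 − 3 × 5.2454 = 13.4860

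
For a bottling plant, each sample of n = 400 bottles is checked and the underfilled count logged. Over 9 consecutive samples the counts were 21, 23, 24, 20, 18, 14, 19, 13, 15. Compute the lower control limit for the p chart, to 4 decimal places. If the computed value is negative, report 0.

0.0148

p̄ = Σdᵢ / (k·n) = 167 / (9 × 400) = 0.04639
LCL = p̄ − 3·√(p̄(1−p̄)/n) = 0.04639 − 3 × 0.01052 = 0.01484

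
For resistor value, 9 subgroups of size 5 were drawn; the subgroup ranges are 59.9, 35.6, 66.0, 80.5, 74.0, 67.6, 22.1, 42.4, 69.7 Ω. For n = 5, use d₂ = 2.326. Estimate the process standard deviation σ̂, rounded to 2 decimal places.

24.73

R̄ = (59.9 + 35.6 + 66.0 + 80.5 + 74.0 + 67.6 + 22.1 + 42.4 + 69.7) / 9 = 57.5333
σ̂ = R̄ / d₂ = 57.5333 / 2.326 = 24.7349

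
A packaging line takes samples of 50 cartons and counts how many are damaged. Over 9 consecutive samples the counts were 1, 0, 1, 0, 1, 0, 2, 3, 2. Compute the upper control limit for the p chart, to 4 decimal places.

0.0848

p̄ = Σdᵢ / (k·n) = 10 / (9 × 50) = 0.02222
UCL = p̄ + 3·√(p̄(1−p̄)/n) = 0.02222 + 3 × √(0.02222×0.97778/50) = 0.02222 + 3 × 0.02085 = 0.08476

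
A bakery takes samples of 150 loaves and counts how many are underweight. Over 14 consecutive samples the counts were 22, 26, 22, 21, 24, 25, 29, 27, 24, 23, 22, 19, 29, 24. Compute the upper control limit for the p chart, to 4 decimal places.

0.2504

p̄ = Σdᵢ / (k·n) = 337 / (14 × 150) = 0.16048
UCL = p̄ + 3·√(p̄(1−p̄)/n) = 0.16048 + 3 × √(0.16048×0.83952/150) = 0.16048 + 3 × 0.02997 = 0.25038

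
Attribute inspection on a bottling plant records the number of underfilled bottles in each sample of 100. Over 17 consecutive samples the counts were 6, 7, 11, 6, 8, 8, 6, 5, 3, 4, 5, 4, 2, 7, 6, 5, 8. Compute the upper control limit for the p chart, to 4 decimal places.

0.1303

p̄ = Σdᵢ / (k·n) = 101 / (17 × 100) = 0.05941
UCL = p̄ + 3·√(p̄(1−p̄)/n) = 0.05941 + 3 × √(0.05941×0.94059/100) = 0.05941 + 3 × 0.02364 = 0.13033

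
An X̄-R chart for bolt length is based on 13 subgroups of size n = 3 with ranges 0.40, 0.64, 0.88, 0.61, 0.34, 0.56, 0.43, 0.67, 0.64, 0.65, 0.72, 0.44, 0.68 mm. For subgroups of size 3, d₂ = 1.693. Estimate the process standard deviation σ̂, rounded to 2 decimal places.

R̄ = (0.40 + 0.64 + 0.88 + 0.61 + 0.34 + 0.56 + 0.43 + 0.67 + 0.64 + 0.65 + 0.72 + 0.44 + 0.68) / 13 = 0.5892
σ̂ = R̄ / d₂ = 0.5892 / 1.693 = 0.3480

0.35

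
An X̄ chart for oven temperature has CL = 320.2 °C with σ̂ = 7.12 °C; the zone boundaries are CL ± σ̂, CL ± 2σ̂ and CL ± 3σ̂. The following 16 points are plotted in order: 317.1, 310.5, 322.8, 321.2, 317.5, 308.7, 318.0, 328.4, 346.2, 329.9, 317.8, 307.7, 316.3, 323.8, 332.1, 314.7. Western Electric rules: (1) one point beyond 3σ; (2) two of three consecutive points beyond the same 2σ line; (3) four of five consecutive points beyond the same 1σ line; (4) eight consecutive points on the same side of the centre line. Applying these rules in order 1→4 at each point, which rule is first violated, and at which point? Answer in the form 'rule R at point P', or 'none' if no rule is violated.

rule 1 at point 9

Zone of each point (C = within 1σ̂, B = 1σ̂–2σ̂, A = 2σ̂–3σ̂, * = beyond 3σ̂; sign = side of CL): 1:-C, 2:-B, 3:+C, 4:+C, 5:-C, 6:-B, 7:-C, 8:+B, 9:+*, 10:+B, 11:-C, 12:-B, 13:-C, 14:+C, 15:+B, 16:-C
Rule 1 (one point beyond the 3σ limits) is satisfied at point 9.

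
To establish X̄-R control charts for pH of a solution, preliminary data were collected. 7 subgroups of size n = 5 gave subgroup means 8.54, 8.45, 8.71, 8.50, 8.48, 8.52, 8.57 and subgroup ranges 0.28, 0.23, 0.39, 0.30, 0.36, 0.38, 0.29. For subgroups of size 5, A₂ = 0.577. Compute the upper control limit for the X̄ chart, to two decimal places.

8.72

X̄̄ = (8.54 + 8.45 + 8.71 + 8.50 + 8.48 + 8.52 + 8.57) / 7 = 59.7700 / 7 = 8.5386
R̄ = (0.28 + 0.23 + 0.39 + 0.30 + 0.36 + 0.38 + 0.29) / 7 = 2.2300 / 7 = 0.3186
UCL = X̄̄ + A₂·R̄ = 8.5386 + 0.577 × 0.3186 = 8.7224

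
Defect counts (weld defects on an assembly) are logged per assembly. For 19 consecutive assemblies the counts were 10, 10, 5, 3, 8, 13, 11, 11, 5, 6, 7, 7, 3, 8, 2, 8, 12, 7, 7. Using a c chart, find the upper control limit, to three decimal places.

c̄ = (10 + 10 + 5 + 3 + 8 + 13 + 11 + 11 + 5 + 6 + 7 + 7 + 3 + 8 + 2 + 8 + 12 + 7 + 7) / 19 = 143 / 19 = 7.5263
UCL = c̄ + 3√c̄ = 7.5263 + 3 × √7.5263 = 7.5263 + 3 × 2.7434 = 15.7566

15.757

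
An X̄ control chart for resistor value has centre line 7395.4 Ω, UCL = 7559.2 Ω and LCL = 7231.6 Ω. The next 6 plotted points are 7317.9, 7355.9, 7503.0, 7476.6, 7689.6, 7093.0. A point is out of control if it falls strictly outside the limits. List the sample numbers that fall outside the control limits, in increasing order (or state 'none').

5, 6

Compare each point to [7231.6, 7559.2]: sample 5 = 7689.6 > UCL; sample 6 = 7093.0 < LCL.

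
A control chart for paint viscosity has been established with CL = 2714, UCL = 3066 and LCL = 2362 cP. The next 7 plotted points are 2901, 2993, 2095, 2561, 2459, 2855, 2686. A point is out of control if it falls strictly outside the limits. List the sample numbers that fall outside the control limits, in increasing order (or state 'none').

3

Compare each point to [2362, 3066]: sample 3 = 2095 < LCL.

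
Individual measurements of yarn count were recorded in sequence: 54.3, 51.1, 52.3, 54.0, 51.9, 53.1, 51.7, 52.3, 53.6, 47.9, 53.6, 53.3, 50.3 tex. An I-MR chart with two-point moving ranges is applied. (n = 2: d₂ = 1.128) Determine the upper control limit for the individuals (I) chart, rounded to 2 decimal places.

X̄ = (54.3 + 51.1 + 52.3 + 54.0 + 51.9 + 53.1 + 51.7 + 52.3 + 53.6 + 47.9 + 53.6 + 53.3 + 50.3) / 13 = 52.2615
Moving ranges: 3.2, 1.2, 1.7, 2.1, 1.2, 1.4, 0.6, 1.3, 5.7, 5.7, 0.3, 3.0; M̄R̄ = 27.4000 / 12 = 2.2833
UCL = X̄ + 3·M̄R̄/d₂ = 52.2615 + 3 × 2.2833 / 1.128 = 58.3342

58.33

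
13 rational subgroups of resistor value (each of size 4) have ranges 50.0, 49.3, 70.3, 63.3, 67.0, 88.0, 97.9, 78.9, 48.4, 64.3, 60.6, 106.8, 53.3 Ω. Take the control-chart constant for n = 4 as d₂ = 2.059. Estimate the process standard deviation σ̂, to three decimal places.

33.553

R̄ = (50.0 + 49.3 + 70.3 + 63.3 + 67.0 + 88.0 + 97.9 + 78.9 + 48.4 + 64.3 + 60.6 + 106.8 + 53.3) / 13 = 69.0846
σ̂ = R̄ / d₂ = 69.0846 / 2.059 = 33.5525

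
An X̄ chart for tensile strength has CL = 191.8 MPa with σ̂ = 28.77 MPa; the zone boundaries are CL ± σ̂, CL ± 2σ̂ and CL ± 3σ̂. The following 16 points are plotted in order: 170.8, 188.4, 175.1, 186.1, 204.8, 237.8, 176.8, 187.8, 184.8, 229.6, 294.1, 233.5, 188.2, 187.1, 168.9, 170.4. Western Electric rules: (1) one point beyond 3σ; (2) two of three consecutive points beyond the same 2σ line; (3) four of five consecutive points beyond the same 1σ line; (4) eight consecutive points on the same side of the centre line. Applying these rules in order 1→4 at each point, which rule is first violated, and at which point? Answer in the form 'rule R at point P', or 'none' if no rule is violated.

Zone of each point (C = within 1σ̂, B = 1σ̂–2σ̂, A = 2σ̂–3σ̂, * = beyond 3σ̂; sign = side of CL): 1:-C, 2:-C, 3:-C, 4:-C, 5:+C, 6:+B, 7:-C, 8:-C, 9:-C, 10:+B, 11:+*, 12:+B, 13:-C, 14:-C, 15:-C, 16:-C
Rule 1 (one point beyond the 3σ limits) is satisfied at point 11.

rule 1 at point 11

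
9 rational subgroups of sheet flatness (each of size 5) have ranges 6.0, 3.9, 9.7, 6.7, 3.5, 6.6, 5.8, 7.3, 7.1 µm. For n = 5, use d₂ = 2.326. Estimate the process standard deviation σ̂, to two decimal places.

R̄ = (6.0 + 3.9 + 9.7 + 6.7 + 3.5 + 6.6 + 5.8 + 7.3 + 7.1) / 9 = 6.2889
σ̂ = R̄ / d₂ = 6.2889 / 2.326 = 2.7037

2.70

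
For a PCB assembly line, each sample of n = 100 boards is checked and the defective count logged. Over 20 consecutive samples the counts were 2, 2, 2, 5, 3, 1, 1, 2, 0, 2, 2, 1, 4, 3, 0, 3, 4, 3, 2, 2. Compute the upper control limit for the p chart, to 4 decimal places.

p̄ = Σdᵢ / (k·n) = 44 / (20 × 100) = 0.02200
UCL = p̄ + 3·√(p̄(1−p̄)/n) = 0.02200 + 3 × √(0.02200×0.97800/100) = 0.02200 + 3 × 0.01467 = 0.06600

0.0660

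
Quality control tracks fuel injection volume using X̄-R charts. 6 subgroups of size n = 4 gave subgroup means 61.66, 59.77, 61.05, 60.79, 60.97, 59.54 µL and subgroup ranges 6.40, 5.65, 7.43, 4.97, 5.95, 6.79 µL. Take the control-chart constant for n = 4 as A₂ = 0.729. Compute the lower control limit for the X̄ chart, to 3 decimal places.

56.111

X̄̄ = (61.66 + 59.77 + 61.05 + 60.79 + 60.97 + 59.54) / 6 = 363.7800 / 6 = 60.6300
R̄ = (6.40 + 5.65 + 7.43 + 4.97 + 5.95 + 6.79) / 6 = 37.1900 / 6 = 6.1983
LCL = X̄̄ − A₂·R̄ = 60.6300 − 0.729 × 6.1983 = 56.1114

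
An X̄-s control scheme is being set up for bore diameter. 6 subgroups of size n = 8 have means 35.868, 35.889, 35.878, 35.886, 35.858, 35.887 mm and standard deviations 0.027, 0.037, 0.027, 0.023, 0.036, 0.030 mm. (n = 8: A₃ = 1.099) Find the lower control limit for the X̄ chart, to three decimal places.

X̄̄ = (35.868 + 35.889 + 35.878 + 35.886 + 35.858 + 35.887) / 6 = 35.8777
s̄ = (0.027 + 0.037 + 0.027 + 0.023 + 0.036 + 0.030) / 6 = 0.0300
LCL = X̄̄ − A₃·s̄ = 35.8777 − 1.099 × 0.0300 = 35.8447

35.845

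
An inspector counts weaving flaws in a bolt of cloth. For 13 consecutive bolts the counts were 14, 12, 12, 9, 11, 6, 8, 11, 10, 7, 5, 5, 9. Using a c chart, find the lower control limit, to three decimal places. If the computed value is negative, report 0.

0.077

c̄ = (14 + 12 + 12 + 9 + 11 + 6 + 8 + 11 + 10 + 7 + 5 + 5 + 9) / 13 = 119 / 13 = 9.1538
LCL = c̄ − 3√c̄ = 9.1538 − 3 × 3.0255 = 0.0772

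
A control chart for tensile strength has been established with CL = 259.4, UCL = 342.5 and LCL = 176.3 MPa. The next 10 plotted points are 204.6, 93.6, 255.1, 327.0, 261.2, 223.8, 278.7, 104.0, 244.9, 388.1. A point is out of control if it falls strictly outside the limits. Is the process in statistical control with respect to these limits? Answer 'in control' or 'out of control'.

out of control

Compare each point to [176.3, 342.5]: sample 2 = 93.6 < LCL; sample 8 = 104.0 < LCL; sample 10 = 388.1 > UCL.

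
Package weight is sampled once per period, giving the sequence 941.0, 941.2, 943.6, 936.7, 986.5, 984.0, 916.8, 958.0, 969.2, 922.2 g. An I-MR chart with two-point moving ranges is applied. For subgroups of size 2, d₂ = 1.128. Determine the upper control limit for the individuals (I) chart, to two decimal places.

1017.41

X̄ = (941.0 + 941.2 + 943.6 + 936.7 + 986.5 + 984.0 + 916.8 + 958.0 + 969.2 + 922.2) / 10 = 949.9200
Moving ranges: 0.2, 2.4, 6.9, 49.8, 2.5, 67.2, 41.2, 11.2, 47.0; M̄R̄ = 228.4000 / 9 = 25.3778
UCL = X̄ + 3·M̄R̄/d₂ = 949.9200 + 3 × 25.3778 / 1.128 = 1017.4141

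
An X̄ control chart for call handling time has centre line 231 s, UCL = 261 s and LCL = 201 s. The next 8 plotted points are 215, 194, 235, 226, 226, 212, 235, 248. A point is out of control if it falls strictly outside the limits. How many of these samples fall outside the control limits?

1

Compare each point to [201, 261]: sample 2 = 194 < LCL.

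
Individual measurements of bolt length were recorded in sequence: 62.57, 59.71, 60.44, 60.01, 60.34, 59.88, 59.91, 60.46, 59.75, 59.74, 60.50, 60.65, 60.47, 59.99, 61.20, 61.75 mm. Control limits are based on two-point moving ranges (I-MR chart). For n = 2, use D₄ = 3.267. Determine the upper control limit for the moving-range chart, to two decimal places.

Moving ranges: 2.86, 0.73, 0.43, 0.33, 0.46, 0.03, 0.55, 0.71, 0.01, 0.76, 0.15, 0.18, 0.48, 1.21, 0.55; M̄R̄ = 9.4400 / 15 = 0.6293
UCL_MR = D₄·M̄R̄ = 3.267 × 0.6293 = 2.0560

2.06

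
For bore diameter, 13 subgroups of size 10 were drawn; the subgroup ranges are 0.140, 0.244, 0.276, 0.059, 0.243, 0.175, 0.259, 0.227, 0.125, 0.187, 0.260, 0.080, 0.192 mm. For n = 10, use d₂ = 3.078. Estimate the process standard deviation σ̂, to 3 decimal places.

0.062

R̄ = (0.140 + 0.244 + 0.276 + 0.059 + 0.243 + 0.175 + 0.259 + 0.227 + 0.125 + 0.187 + 0.260 + 0.080 + 0.192) / 13 = 0.1898
σ̂ = R̄ / d₂ = 0.1898 / 3.078 = 0.0617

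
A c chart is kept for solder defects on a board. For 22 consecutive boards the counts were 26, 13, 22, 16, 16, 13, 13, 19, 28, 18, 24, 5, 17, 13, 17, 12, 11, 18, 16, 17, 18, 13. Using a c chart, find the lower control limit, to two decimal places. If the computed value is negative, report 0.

4.37

c̄ = (26 + 13 + 22 + 16 + 16 + 13 + 13 + 19 + 28 + 18 + 24 + 5 + 17 + 13 + 17 + 12 + 11 + 18 + 16 + 17 + 18 + 13) / 22 = 365 / 22 = 16.5909
LCL = c̄ − 3√c̄ = 16.5909 − 3 × 4.0732 = 4.3713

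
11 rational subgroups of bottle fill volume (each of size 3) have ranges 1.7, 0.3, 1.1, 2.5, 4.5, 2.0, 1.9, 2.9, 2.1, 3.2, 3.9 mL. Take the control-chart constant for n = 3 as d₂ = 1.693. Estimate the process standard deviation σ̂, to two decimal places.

1.40

R̄ = (1.7 + 0.3 + 1.1 + 2.5 + 4.5 + 2.0 + 1.9 + 2.9 + 2.1 + 3.2 + 3.9) / 11 = 2.3727
σ̂ = R̄ / d₂ = 2.3727 / 1.693 = 1.4015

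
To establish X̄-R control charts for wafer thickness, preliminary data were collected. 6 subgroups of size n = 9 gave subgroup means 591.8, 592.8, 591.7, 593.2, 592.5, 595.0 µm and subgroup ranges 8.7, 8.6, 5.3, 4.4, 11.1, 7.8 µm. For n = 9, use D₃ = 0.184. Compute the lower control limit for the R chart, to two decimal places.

R̄ = (8.7 + 8.6 + 5.3 + 4.4 + 11.1 + 7.8) / 6 = 45.9000 / 6 = 7.6500
LCL_R = D₃·R̄ = 0.184 × 7.6500 = 1.4076

1.41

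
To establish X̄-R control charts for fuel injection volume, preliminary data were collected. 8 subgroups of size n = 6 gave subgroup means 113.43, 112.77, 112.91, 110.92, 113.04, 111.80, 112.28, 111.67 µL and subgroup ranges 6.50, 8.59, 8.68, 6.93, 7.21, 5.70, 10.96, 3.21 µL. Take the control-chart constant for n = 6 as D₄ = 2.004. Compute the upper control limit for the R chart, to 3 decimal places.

14.474

R̄ = (6.50 + 8.59 + 8.68 + 6.93 + 7.21 + 5.70 + 10.96 + 3.21) / 8 = 57.7800 / 8 = 7.2225
UCL_R = D₄·R̄ = 2.004 × 7.2225 = 14.4739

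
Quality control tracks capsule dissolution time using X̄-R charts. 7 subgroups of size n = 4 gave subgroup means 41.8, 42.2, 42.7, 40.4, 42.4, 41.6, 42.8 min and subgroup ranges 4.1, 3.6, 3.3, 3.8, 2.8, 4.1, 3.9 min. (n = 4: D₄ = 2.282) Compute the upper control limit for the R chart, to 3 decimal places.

R̄ = (4.1 + 3.6 + 3.3 + 3.8 + 2.8 + 4.1 + 3.9) / 7 = 25.6000 / 7 = 3.6571
UCL_R = D₄·R̄ = 2.282 × 3.6571 = 8.3456

8.346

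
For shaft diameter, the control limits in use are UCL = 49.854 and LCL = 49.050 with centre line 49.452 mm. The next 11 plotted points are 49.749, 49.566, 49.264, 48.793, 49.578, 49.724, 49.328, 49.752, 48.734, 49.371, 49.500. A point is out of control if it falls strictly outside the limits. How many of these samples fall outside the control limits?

2

Compare each point to [49.050, 49.854]: sample 4 = 48.793 < LCL; sample 9 = 48.734 < LCL.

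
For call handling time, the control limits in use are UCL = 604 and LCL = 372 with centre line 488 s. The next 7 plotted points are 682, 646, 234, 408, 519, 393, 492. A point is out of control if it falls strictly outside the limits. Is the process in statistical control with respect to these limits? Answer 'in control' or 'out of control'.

Compare each point to [372, 604]: sample 1 = 682 > UCL; sample 2 = 646 > UCL; sample 3 = 234 < LCL.

out of control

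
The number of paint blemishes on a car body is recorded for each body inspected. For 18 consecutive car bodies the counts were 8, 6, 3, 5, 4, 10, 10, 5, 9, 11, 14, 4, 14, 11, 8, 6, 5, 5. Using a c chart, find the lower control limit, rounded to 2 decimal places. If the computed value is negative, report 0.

c̄ = (8 + 6 + 3 + 5 + 4 + 10 + 10 + 5 + 9 + 11 + 14 + 4 + 14 + 11 + 8 + 6 + 5 + 5) / 18 = 138 / 18 = 7.6667
LCL = c̄ − 3√c̄ = 7.6667 − 3 × 2.7689 = -0.6400 → 0 (cannot be negative)

0.00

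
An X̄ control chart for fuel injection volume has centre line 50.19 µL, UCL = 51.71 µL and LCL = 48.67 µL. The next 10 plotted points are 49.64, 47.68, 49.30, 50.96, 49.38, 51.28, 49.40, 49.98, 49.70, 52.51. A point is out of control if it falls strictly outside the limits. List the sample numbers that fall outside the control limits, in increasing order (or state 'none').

Compare each point to [48.67, 51.71]: sample 2 = 47.68 < LCL; sample 10 = 52.51 > UCL.

2, 10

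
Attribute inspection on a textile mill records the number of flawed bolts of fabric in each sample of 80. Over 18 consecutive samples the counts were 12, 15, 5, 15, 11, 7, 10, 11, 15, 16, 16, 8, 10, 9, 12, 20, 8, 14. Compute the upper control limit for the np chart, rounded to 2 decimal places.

p̄ = Σdᵢ / (k·n) = 214 / (18 × 80) = 0.14861
UCL = np̄ + 3·√(np̄(1−p̄)) = 11.8889 + 3 × √(11.8889×0.85139) = 11.8889 + 3 × 3.1815 = 21.4334

21.43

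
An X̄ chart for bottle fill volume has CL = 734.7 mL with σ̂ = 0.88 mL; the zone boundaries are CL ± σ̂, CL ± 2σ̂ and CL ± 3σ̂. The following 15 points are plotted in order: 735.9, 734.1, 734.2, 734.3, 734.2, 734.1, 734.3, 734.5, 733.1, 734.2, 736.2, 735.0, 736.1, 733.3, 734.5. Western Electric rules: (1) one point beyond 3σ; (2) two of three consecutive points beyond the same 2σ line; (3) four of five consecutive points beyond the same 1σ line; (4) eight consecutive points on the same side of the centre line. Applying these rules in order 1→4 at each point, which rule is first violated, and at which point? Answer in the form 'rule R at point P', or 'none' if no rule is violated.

Zone of each point (C = within 1σ̂, B = 1σ̂–2σ̂, A = 2σ̂–3σ̂, * = beyond 3σ̂; sign = side of CL): 1:+B, 2:-C, 3:-C, 4:-C, 5:-C, 6:-C, 7:-C, 8:-C, 9:-B, 10:-C, 11:+B, 12:+C, 13:+B, 14:-B, 15:-C
Rule 4 (eight consecutive points on the same side of the centre line) is satisfied at point 9.

rule 4 at point 9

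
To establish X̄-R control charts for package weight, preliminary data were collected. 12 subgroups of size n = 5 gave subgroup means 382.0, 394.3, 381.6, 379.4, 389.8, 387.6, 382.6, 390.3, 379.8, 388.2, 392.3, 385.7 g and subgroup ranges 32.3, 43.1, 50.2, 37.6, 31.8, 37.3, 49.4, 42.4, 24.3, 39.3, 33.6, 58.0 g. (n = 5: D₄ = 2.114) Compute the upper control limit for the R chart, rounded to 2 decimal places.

R̄ = (32.3 + 43.1 + 50.2 + 37.6 + 31.8 + 37.3 + 49.4 + 42.4 + 24.3 + 39.3 + 33.6 + 58.0) / 12 = 479.3000 / 12 = 39.9417
UCL_R = D₄·R̄ = 2.114 × 39.9417 = 84.4367

84.44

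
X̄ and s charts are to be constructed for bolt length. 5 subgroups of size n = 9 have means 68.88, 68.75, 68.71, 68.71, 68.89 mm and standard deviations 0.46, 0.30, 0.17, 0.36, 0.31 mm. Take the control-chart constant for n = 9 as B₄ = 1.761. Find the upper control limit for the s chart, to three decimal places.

0.564

s̄ = (0.46 + 0.30 + 0.17 + 0.36 + 0.31) / 5 = 0.3200
UCL_s = B₄·s̄ = 1.761 × 0.3200 = 0.5635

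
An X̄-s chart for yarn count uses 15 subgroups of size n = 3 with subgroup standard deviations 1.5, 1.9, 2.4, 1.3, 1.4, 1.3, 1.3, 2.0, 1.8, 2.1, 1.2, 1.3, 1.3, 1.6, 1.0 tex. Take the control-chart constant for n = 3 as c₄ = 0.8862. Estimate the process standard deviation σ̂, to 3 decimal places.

s̄ = (1.5 + 1.9 + 2.4 + 1.3 + 1.4 + 1.3 + 1.3 + 2.0 + 1.8 + 2.1 + 1.2 + 1.3 + 1.3 + 1.6 + 1.0) / 15 = 1.5600
σ̂ = s̄ / c₄ = 1.5600 / 0.8862 = 1.7603

1.760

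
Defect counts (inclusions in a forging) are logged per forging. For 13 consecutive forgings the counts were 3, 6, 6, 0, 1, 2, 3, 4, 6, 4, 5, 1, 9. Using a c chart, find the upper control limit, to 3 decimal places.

9.730

c̄ = (3 + 6 + 6 + 0 + 1 + 2 + 3 + 4 + 6 + 4 + 5 + 1 + 9) / 13 = 50 / 13 = 3.8462
UCL = c̄ + 3√c̄ = 3.8462 + 3 × √3.8462 = 3.8462 + 3 × 1.9612 = 9.7296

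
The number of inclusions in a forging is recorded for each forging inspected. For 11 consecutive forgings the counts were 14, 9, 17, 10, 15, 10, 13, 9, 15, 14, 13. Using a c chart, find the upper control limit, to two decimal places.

23.30

c̄ = (14 + 9 + 17 + 10 + 15 + 10 + 13 + 9 + 15 + 14 + 13) / 11 = 139 / 11 = 12.6364
UCL = c̄ + 3√c̄ = 12.6364 + 3 × √12.6364 = 12.6364 + 3 × 3.5548 = 23.3007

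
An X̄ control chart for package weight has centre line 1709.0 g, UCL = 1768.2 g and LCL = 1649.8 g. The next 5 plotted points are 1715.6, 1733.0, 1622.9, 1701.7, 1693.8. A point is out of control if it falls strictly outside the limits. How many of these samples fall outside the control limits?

Compare each point to [1649.8, 1768.2]: sample 3 = 1622.9 < LCL.

1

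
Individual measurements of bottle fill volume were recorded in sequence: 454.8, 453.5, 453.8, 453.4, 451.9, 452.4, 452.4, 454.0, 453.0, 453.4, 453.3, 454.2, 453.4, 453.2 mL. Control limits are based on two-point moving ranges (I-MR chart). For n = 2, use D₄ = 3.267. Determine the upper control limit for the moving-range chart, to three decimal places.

Moving ranges: 1.3, 0.3, 0.4, 1.5, 0.5, 0.0, 1.6, 1.0, 0.4, 0.1, 0.9, 0.8, 0.2; M̄R̄ = 9.0000 / 13 = 0.6923
UCL_MR = D₄·M̄R̄ = 3.267 × 0.6923 = 2.2618

2.262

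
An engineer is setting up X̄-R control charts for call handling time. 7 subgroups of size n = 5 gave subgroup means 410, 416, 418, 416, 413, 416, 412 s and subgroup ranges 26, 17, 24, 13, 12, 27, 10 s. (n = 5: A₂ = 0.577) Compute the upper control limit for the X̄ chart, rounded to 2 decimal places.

425.06

X̄̄ = (410 + 416 + 418 + 416 + 413 + 416 + 412) / 7 = 2901.0000 / 7 = 414.4286
R̄ = (26 + 17 + 24 + 13 + 12 + 27 + 10) / 7 = 129.0000 / 7 = 18.4286
UCL = X̄̄ + A₂·R̄ = 414.4286 + 0.577 × 18.4286 = 425.0619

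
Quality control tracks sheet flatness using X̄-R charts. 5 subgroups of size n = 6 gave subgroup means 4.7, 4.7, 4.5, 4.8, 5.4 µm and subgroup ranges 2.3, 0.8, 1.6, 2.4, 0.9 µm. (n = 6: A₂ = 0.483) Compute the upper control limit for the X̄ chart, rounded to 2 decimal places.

5.59

X̄̄ = (4.7 + 4.7 + 4.5 + 4.8 + 5.4) / 5 = 24.1000 / 5 = 4.8200
R̄ = (2.3 + 0.8 + 1.6 + 2.4 + 0.9) / 5 = 8.0000 / 5 = 1.6000
UCL = X̄̄ + A₂·R̄ = 4.8200 + 0.483 × 1.6000 = 5.5928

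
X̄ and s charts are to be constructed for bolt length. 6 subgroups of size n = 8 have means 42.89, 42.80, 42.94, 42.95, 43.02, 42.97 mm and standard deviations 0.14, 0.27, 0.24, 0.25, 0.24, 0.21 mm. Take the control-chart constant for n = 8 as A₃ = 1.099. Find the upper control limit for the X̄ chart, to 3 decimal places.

43.176

X̄̄ = (42.89 + 42.80 + 42.94 + 42.95 + 43.02 + 42.97) / 6 = 42.9283
s̄ = (0.14 + 0.27 + 0.24 + 0.25 + 0.24 + 0.21) / 6 = 0.2250
UCL = X̄̄ + A₃·s̄ = 42.9283 + 1.099 × 0.2250 = 43.1756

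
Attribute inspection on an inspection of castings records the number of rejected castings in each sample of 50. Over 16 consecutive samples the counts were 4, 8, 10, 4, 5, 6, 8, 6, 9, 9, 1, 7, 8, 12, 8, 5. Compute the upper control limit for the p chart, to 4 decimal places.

p̄ = Σdᵢ / (k·n) = 110 / (16 × 50) = 0.13750
UCL = p̄ + 3·√(p̄(1−p̄)/n) = 0.13750 + 3 × √(0.13750×0.86250/50) = 0.13750 + 3 × 0.04870 = 0.28361

0.2836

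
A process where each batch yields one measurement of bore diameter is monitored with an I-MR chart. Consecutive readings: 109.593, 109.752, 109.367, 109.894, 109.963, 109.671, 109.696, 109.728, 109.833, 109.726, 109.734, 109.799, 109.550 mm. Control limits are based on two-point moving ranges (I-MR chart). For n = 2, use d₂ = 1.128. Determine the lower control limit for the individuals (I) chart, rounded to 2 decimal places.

109.27

X̄ = (109.593 + 109.752 + 109.367 + 109.894 + 109.963 + 109.671 + 109.696 + 109.728 + 109.833 + 109.726 + 109.734 + 109.799 + 109.550) / 13 = 109.7158
Moving ranges: 0.159, 0.385, 0.527, 0.069, 0.292, 0.025, 0.032, 0.105, 0.107, 0.008, 0.065, 0.249; M̄R̄ = 2.0230 / 12 = 0.1686
LCL = X̄ − 3·M̄R̄/d₂ = 109.7158 − 3 × 0.1686 / 1.128 = 109.2675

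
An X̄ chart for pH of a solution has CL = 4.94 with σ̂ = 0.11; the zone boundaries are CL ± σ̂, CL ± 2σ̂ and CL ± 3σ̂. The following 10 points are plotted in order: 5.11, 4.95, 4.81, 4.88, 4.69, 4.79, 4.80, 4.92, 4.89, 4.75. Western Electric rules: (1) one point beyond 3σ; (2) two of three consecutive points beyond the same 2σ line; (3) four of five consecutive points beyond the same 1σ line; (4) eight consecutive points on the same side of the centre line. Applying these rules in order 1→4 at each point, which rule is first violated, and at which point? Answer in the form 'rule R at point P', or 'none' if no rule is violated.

Zone of each point (C = within 1σ̂, B = 1σ̂–2σ̂, A = 2σ̂–3σ̂, * = beyond 3σ̂; sign = side of CL): 1:+B, 2:+C, 3:-B, 4:-C, 5:-A, 6:-B, 7:-B, 8:-C, 9:-C, 10:-B
Rule 3 (four of five consecutive points beyond the same 1σ limit) is satisfied at point 7.

rule 3 at point 7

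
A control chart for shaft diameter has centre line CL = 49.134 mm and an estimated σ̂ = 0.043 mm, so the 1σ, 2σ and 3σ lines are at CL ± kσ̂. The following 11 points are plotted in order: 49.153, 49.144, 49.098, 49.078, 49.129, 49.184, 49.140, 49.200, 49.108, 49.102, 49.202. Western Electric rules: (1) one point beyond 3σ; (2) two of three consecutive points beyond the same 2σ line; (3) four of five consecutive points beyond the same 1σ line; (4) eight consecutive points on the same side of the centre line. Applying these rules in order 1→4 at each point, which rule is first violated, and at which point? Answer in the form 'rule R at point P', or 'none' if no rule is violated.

none

Zone of each point (C = within 1σ̂, B = 1σ̂–2σ̂, A = 2σ̂–3σ̂, * = beyond 3σ̂; sign = side of CL): 1:+C, 2:+C, 3:-C, 4:-B, 5:-C, 6:+B, 7:+C, 8:+B, 9:-C, 10:-C, 11:+B
No rule fires across all 11 points.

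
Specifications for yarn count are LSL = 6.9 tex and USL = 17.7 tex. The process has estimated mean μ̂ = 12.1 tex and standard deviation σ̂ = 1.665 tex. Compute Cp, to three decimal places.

1.081

Cp = (USL − LSL) / (6σ̂) = (17.7 − 6.9) / (6 × 1.665) = 10.8000 / 9.9900 = 1.0811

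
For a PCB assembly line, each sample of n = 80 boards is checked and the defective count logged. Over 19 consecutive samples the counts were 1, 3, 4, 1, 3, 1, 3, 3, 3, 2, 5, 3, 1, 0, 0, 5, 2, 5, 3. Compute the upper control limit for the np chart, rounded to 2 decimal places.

p̄ = Σdᵢ / (k·n) = 48 / (19 × 80) = 0.03158
UCL = np̄ + 3·√(np̄(1−p̄)) = 2.5263 + 3 × √(2.5263×0.96842) = 2.5263 + 3 × 1.5641 = 7.2187

7.22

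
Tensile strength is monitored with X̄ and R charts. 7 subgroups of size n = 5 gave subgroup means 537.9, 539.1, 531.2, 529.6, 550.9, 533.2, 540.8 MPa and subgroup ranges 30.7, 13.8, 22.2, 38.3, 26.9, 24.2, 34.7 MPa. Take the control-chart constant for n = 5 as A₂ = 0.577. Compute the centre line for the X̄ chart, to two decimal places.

X̄̄ = (537.9 + 539.1 + 531.2 + 529.6 + 550.9 + 533.2 + 540.8) / 7 = 3762.7000 / 7 = 537.5286
CL = X̄̄ = 537.5286

537.53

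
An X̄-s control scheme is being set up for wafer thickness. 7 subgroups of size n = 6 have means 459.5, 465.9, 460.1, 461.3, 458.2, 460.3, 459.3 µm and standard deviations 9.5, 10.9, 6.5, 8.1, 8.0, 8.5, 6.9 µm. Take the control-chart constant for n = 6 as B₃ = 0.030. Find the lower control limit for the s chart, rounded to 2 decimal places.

0.25

s̄ = (9.5 + 10.9 + 6.5 + 8.1 + 8.0 + 8.5 + 6.9) / 7 = 8.3429
LCL_s = B₃·s̄ = 0.030 × 8.3429 = 0.2503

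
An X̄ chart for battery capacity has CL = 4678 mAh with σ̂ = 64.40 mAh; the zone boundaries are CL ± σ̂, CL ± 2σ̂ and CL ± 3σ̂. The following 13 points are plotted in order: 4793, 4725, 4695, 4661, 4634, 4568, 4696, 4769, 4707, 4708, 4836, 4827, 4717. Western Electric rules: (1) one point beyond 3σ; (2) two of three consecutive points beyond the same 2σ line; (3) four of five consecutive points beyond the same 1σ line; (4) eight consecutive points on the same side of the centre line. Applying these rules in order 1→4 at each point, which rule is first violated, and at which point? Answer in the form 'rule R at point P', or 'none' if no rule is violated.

Zone of each point (C = within 1σ̂, B = 1σ̂–2σ̂, A = 2σ̂–3σ̂, * = beyond 3σ̂; sign = side of CL): 1:+B, 2:+C, 3:+C, 4:-C, 5:-C, 6:-B, 7:+C, 8:+B, 9:+C, 10:+C, 11:+A, 12:+A, 13:+C
Rule 2 (two of three consecutive points beyond the same 2σ limit) is satisfied at point 12.

rule 2 at point 12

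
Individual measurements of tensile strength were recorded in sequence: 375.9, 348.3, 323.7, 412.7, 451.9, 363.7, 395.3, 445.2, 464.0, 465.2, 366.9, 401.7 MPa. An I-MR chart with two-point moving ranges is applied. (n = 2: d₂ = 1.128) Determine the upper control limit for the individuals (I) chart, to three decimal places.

X̄ = (375.9 + 348.3 + 323.7 + 412.7 + 451.9 + 363.7 + 395.3 + 445.2 + 464.0 + 465.2 + 366.9 + 401.7) / 12 = 401.2083
Moving ranges: 27.6, 24.6, 89.0, 39.2, 88.2, 31.6, 49.9, 18.8, 1.2, 98.3, 34.8; M̄R̄ = 503.2000 / 11 = 45.7455
UCL = X̄ + 3·M̄R̄/d₂ = 401.2083 + 3 × 45.7455 / 1.128 = 522.8718

522.872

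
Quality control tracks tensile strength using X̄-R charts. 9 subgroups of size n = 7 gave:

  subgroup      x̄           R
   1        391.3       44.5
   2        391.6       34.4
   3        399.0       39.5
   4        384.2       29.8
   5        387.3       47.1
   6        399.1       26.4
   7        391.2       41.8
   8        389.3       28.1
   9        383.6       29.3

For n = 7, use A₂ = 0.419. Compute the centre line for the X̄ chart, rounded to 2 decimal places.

390.73

X̄̄ = (391.3 + 391.6 + 399.0 + 384.2 + 387.3 + 399.1 + 391.2 + 389.3 + 383.6) / 9 = 3516.6000 / 9 = 390.7333
CL = X̄̄ = 390.7333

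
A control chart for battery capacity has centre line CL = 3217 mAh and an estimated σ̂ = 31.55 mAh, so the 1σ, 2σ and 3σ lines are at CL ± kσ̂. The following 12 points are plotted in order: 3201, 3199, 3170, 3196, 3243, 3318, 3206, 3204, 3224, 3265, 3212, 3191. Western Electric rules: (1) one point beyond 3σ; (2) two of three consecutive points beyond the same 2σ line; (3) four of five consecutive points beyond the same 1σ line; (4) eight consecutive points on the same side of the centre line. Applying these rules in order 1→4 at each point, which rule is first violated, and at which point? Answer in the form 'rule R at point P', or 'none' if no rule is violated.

Zone of each point (C = within 1σ̂, B = 1σ̂–2σ̂, A = 2σ̂–3σ̂, * = beyond 3σ̂; sign = side of CL): 1:-C, 2:-C, 3:-B, 4:-C, 5:+C, 6:+*, 7:-C, 8:-C, 9:+C, 10:+B, 11:-C, 12:-C
Rule 1 (one point beyond the 3σ limits) is satisfied at point 6.

rule 1 at point 6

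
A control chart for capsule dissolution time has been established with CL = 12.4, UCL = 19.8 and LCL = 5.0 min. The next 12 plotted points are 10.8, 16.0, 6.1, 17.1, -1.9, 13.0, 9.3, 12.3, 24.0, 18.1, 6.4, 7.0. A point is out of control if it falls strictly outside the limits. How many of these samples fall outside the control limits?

2

Compare each point to [5.0, 19.8]: sample 5 = -1.9 < LCL; sample 9 = 24.0 > UCL.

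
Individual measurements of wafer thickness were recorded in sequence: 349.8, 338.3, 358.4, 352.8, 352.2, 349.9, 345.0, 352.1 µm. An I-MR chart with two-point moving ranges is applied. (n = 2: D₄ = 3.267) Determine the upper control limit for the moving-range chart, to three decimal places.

24.316

Moving ranges: 11.5, 20.1, 5.6, 0.6, 2.3, 4.9, 7.1; M̄R̄ = 52.1000 / 7 = 7.4429
UCL_MR = D₄·M̄R̄ = 3.267 × 7.4429 = 24.3158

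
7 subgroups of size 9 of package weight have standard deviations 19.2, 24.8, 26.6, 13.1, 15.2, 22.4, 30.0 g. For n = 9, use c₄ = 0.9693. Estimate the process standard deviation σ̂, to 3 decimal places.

s̄ = (19.2 + 24.8 + 26.6 + 13.1 + 15.2 + 22.4 + 30.0) / 7 = 21.6143
σ̂ = s̄ / c₄ = 21.6143 / 0.9693 = 22.2989

22.299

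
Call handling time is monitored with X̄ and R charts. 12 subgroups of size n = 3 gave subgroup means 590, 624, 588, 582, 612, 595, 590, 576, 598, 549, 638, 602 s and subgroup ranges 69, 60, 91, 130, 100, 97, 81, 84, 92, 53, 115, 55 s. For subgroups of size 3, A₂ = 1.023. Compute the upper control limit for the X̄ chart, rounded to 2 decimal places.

X̄̄ = (590 + 624 + 588 + 582 + 612 + 595 + 590 + 576 + 598 + 549 + 638 + 602) / 12 = 7144.0000 / 12 = 595.3333
R̄ = (69 + 60 + 91 + 130 + 100 + 97 + 81 + 84 + 92 + 53 + 115 + 55) / 12 = 1027.0000 / 12 = 85.5833
UCL = X̄̄ + A₂·R̄ = 595.3333 + 1.023 × 85.5833 = 682.8851

682.89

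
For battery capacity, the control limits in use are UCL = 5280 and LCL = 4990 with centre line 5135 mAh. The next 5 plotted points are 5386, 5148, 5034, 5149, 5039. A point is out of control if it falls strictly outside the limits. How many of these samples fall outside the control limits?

1

Compare each point to [4990, 5280]: sample 1 = 5386 > UCL.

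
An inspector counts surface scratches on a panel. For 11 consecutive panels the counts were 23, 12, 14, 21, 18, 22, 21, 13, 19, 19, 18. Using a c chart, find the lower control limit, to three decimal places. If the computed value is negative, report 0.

5.390

c̄ = (23 + 12 + 14 + 21 + 18 + 22 + 21 + 13 + 19 + 19 + 18) / 11 = 200 / 11 = 18.1818
LCL = c̄ − 3√c̄ = 18.1818 − 3 × 4.2640 = 5.3898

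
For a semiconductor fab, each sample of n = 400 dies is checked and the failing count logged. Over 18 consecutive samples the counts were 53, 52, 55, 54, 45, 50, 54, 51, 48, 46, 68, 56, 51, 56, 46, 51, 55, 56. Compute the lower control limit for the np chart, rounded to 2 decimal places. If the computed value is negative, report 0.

32.33

p̄ = Σdᵢ / (k·n) = 947 / (18 × 400) = 0.13153
LCL = np̄ − 3·√(np̄(1−p̄)) = 52.6111 − 3 × 6.7595 = 32.3325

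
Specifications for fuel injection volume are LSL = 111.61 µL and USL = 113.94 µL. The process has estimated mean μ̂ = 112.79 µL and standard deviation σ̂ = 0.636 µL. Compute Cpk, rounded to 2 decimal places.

Cpu = (USL − μ̂) / (3σ̂) = (113.94 − 112.79) / (3 × 0.636) = 0.6027; Cpl = (μ̂ − LSL) / (3σ̂) = (112.79 − 111.61) / (3 × 0.636) = 0.6184; Cpk = min(Cpu, Cpl) = 0.6027

0.60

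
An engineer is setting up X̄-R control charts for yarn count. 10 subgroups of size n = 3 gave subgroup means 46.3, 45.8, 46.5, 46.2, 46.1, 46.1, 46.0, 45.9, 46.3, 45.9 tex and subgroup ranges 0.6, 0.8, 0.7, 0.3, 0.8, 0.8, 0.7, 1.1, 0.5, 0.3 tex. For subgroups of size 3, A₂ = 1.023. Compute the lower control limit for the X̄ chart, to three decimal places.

45.435

X̄̄ = (46.3 + 45.8 + 46.5 + 46.2 + 46.1 + 46.1 + 46.0 + 45.9 + 46.3 + 45.9) / 10 = 461.1000 / 10 = 46.1100
R̄ = (0.6 + 0.8 + 0.7 + 0.3 + 0.8 + 0.8 + 0.7 + 1.1 + 0.5 + 0.3) / 10 = 6.6000 / 10 = 0.6600
LCL = X̄̄ − A₂·R̄ = 46.1100 − 1.023 × 0.6600 = 45.4348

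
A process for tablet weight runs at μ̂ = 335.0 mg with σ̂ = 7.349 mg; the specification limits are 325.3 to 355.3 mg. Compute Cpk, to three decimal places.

Cpu = (USL − μ̂) / (3σ̂) = (355.3 − 335.0) / (3 × 7.349) = 0.9208; Cpl = (μ̂ − LSL) / (3σ̂) = (335.0 − 325.3) / (3 × 7.349) = 0.4400; Cpk = min(Cpu, Cpl) = 0.4400

0.440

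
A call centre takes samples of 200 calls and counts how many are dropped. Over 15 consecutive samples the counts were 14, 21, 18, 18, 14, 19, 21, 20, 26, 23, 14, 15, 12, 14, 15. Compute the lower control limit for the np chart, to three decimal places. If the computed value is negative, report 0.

p̄ = Σdᵢ / (k·n) = 264 / (15 × 200) = 0.08800
LCL = np̄ − 3·√(np̄(1−p̄)) = 17.6000 − 3 × 4.0064 = 5.5808

5.581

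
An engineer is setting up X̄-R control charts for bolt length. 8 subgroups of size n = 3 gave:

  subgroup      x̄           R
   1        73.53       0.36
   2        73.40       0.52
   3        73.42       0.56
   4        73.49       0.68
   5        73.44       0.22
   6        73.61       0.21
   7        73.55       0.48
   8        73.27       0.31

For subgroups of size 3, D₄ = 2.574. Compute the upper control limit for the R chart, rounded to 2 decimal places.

R̄ = (0.36 + 0.52 + 0.56 + 0.68 + 0.22 + 0.21 + 0.48 + 0.31) / 8 = 3.3400 / 8 = 0.4175
UCL_R = D₄·R̄ = 2.574 × 0.4175 = 1.0746

1.07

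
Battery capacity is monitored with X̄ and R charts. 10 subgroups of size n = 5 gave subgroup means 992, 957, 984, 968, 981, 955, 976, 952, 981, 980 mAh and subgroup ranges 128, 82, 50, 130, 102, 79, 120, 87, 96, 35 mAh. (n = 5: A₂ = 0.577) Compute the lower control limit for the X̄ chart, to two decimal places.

X̄̄ = (992 + 957 + 984 + 968 + 981 + 955 + 976 + 952 + 981 + 980) / 10 = 9726.0000 / 10 = 972.6000
R̄ = (128 + 82 + 50 + 130 + 102 + 79 + 120 + 87 + 96 + 35) / 10 = 909.0000 / 10 = 90.9000
LCL = X̄̄ − A₂·R̄ = 972.6000 − 0.577 × 90.9000 = 920.1507

920.15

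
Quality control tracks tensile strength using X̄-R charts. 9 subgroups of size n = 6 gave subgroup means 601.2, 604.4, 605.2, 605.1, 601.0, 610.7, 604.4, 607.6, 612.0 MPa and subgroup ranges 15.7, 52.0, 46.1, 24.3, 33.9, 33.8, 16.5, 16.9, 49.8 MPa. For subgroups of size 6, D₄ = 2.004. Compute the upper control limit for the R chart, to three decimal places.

64.351

R̄ = (15.7 + 52.0 + 46.1 + 24.3 + 33.9 + 33.8 + 16.5 + 16.9 + 49.8) / 9 = 289.0000 / 9 = 32.1111
UCL_R = D₄·R̄ = 2.004 × 32.1111 = 64.3507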